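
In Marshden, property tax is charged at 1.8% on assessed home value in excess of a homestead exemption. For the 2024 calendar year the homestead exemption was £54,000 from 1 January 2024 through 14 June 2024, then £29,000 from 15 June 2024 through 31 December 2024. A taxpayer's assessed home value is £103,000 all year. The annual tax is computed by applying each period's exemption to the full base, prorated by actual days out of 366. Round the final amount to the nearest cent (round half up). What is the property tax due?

1 January – 14 June 2024: 166 days, exemption £54,000 → (£103,000 − £54,000) × 1.8% × 166/366 = £400.0328
15 June – 31 December 2024: 200 days, exemption £29,000 → (£103,000 − £29,000) × 1.8% × 200/366 = £727.8689
Total = £1,127.9016

£1,127.90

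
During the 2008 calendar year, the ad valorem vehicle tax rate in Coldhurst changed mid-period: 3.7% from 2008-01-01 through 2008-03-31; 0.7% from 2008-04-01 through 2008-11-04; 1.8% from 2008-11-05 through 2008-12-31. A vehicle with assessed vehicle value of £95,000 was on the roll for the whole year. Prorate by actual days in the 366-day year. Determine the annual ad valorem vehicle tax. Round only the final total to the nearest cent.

£1,536.35

2008-01-01 to 2008-03-31: 91 days at 3.7% → £95,000 × 3.7% × 91/366 = £873.9481
2008-04-01 to 2008-11-04: 218 days at 0.7% → £95,000 × 0.7% × 218/366 = £396.0929
2008-11-05 to 2008-12-31: 57 days at 1.8% → £95,000 × 1.8% × 57/366 = £266.3115
Total = £1,536.3525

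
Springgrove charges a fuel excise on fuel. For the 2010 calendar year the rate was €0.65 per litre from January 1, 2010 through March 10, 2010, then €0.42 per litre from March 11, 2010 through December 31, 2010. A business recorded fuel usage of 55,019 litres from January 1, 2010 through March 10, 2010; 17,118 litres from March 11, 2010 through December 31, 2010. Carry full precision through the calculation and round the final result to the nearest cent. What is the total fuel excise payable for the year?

January 1 – March 10, 2010: 55,019 litres at €0.65/litre → €35,762.35
March 11 – December 31, 2010: 17,118 litres at €0.42/litre → €7,189.56

€42,951.91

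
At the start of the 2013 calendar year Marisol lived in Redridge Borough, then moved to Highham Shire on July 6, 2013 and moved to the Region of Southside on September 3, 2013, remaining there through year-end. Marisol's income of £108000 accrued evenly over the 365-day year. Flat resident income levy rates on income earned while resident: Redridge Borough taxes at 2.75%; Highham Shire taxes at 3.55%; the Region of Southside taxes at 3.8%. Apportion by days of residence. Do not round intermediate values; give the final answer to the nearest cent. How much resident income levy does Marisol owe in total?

£3482.48

Redridge Borough, January 1 – July 5, 2013: 186 days → £108000 × 2.75% × 186/365 = £1513.4795
Highham Shire, July 6 – September 2, 2013: 59 days → £108000 × 3.55% × 59/365 = £619.7425
The Region of Southside, September 3 – December 31, 2013: 120 days → £108000 × 3.8% × 120/365 = £1349.2603
Total = £3482.4822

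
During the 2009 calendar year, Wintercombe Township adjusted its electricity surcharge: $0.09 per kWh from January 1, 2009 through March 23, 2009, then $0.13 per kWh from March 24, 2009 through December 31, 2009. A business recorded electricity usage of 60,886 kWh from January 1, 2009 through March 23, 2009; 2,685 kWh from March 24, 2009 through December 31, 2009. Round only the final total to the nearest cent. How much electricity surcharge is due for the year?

January 1 – March 23, 2009: 60,886 kWh at $0.09/kWh → $5,479.74
March 24 – December 31, 2009: 2,685 kWh at $0.13/kWh → $349.05

$5,828.79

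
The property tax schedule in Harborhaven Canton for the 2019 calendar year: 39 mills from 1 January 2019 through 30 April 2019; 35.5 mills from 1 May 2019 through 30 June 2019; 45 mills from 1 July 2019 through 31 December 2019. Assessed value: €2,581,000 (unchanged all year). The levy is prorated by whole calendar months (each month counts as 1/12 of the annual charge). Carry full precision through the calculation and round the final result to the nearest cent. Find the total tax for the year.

1 January – 30 April 2019: 4 months at 39 mills → €2,581,000 × 3.9% × 4/12 = €33,553.0000
1 May – 30 June 2019: 2 months at 35.5 mills → €2,581,000 × 3.55% × 2/12 = €15,270.9167
1 July – 31 December 2019: 6 months at 45 mills → €2,581,000 × 4.5% × 6/12 = €58,072.5000
Total = €106,896.4167

€106,896.42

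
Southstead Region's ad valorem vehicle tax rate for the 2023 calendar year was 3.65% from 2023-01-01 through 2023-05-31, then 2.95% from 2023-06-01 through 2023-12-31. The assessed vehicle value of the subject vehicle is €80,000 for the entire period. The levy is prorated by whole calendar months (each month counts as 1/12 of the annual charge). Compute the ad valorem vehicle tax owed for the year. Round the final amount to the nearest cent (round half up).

€2,593.33

2023-01-01 to 2023-05-31: 5 months at 3.65% → €80,000 × 3.65% × 5/12 = €1,216.6667
2023-06-01 to 2023-12-31: 7 months at 2.95% → €80,000 × 2.95% × 7/12 = €1,376.6667
Total = €2,593.3333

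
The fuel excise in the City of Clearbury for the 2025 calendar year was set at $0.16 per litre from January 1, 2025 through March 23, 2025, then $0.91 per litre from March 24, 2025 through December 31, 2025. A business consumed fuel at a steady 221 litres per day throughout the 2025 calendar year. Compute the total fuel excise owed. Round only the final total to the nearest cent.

$59,813.65

January 1 – March 23, 2025: 82 days × 221 litres/day = 18,122 litres at $0.16/litre → $2,899.52
March 24 – December 31, 2025: 283 days × 221 litres/day = 62,543 litres at $0.91/litre → $56,914.13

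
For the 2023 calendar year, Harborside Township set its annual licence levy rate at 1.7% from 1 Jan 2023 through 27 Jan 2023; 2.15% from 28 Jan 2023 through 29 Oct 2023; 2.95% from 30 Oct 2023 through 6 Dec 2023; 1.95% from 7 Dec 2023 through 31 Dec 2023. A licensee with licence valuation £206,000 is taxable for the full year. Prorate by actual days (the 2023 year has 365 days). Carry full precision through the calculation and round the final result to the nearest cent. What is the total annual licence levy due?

£4,503.78

1 Jan – 27 Jan 2023: 27 days at 1.7% → £206,000 × 1.7% × 27/365 = £259.0521
28 Jan – 29 Oct 2023: 275 days at 2.15% → £206,000 × 2.15% × 275/365 = £3,336.9178
30 Oct – 6 Dec 2023: 38 days at 2.95% → £206,000 × 2.95% × 38/365 = £632.6740
7 Dec – 31 Dec 2023: 25 days at 1.95% → £206,000 × 1.95% × 25/365 = £275.1370
Total = £4,503.7808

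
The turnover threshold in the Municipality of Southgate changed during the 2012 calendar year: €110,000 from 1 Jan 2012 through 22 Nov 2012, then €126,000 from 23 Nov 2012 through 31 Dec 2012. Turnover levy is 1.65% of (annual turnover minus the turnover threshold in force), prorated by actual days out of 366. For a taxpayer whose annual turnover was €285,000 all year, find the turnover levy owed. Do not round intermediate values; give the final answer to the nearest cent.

€2,859.37

1 Jan – 22 Nov 2012: 327 days, exemption €110,000 → (€285,000 − €110,000) × 1.65% × 327/366 = €2,579.8156
23 Nov – 31 Dec 2012: 39 days, exemption €126,000 → (€285,000 − €126,000) × 1.65% × 39/366 = €279.5533
Total = €2,859.3689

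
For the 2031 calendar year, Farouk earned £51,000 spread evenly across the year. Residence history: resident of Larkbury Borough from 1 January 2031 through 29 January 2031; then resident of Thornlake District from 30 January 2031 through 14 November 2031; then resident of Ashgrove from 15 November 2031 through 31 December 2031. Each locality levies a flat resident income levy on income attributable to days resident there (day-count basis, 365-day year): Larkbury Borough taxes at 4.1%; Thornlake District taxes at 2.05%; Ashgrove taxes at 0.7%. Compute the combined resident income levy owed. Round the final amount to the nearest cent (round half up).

£1,039.91

Larkbury Borough, 1 January – 29 January 2031: 29 days → £51,000 × 4.1% × 29/365 = £166.1342
Thornlake District, 30 January – 14 November 2031: 289 days → £51,000 × 2.05% × 289/365 = £827.8068
Ashgrove, 15 November – 31 December 2031: 47 days → £51,000 × 0.7% × 47/365 = £45.9699
Total = £1,039.9110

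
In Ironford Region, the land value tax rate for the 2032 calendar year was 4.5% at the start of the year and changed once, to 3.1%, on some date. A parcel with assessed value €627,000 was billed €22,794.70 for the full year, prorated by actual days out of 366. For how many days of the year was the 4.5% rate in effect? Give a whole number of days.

Let d = days at the first rate; then 366 − d days at the second rate.
€627,000 × [4.5%·d + 3.1%·(366−d)] / 366 = €22,794.70
Solving gives d = 140, so the new rate took effect on 20 May 2032.

140 days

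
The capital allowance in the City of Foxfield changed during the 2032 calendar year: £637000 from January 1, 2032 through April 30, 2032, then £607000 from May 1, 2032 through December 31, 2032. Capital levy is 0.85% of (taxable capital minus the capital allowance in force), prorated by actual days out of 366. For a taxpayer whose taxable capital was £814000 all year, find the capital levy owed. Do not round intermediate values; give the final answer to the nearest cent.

January 1 – April 30, 2032: 121 days, exemption £637000 → (£814000 − £637000) × 0.85% × 121/366 = £497.3893
May 1 – December 31, 2032: 245 days, exemption £607000 → (£814000 − £607000) × 0.85% × 245/366 = £1177.8074
Total = £1675.1967

£1675.20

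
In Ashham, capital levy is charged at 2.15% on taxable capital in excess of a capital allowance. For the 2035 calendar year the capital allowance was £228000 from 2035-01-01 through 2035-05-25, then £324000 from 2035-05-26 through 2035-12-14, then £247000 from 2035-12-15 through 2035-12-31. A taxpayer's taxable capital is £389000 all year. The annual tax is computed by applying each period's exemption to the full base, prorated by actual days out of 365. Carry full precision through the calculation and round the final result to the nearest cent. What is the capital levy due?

£2294.55

2035-01-01 to 2035-05-25: 145 days, exemption £228000 → (£389000 − £228000) × 2.15% × 145/365 = £1375.1164
2035-05-26 to 2035-12-14: 203 days, exemption £324000 → (£389000 − £324000) × 2.15% × 203/365 = £777.2397
2035-12-15 to 2035-12-31: 17 days, exemption £247000 → (£389000 − £247000) × 2.15% × 17/365 = £142.1945
Total = £2294.5507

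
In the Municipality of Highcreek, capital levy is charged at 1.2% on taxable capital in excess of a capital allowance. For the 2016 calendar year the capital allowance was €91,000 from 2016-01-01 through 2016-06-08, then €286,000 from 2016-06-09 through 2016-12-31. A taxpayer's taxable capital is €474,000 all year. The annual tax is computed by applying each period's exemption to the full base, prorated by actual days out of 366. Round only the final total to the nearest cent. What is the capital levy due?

€3,278.95

2016-01-01 to 2016-06-08: 160 days, exemption €91,000 → (€474,000 − €91,000) × 1.2% × 160/366 = €2,009.1803
2016-06-09 to 2016-12-31: 206 days, exemption €286,000 → (€474,000 − €286,000) × 1.2% × 206/366 = €1,269.7705
Total = €3,278.9508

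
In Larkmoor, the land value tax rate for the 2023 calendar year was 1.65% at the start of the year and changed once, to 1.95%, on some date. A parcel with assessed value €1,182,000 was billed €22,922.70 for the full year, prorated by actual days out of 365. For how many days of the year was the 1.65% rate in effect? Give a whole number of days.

13 days

Let d = days at the first rate; then 365 − d days at the second rate.
€1,182,000 × [1.65%·d + 1.95%·(365−d)] / 365 = €22,922.70
Solving gives d = 13, so the new rate took effect on 14 Jan 2023.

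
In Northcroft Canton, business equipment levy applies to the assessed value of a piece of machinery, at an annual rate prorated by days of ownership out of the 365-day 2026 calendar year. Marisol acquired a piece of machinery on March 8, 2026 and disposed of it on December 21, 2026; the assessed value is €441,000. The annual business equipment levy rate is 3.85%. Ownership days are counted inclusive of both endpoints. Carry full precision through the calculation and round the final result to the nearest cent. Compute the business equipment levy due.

Days held (March 8 – December 21, 2026): 289 out of 365
Tax = €441,000 × 3.85% × 289/365 = €13,443.2507

€13,443.25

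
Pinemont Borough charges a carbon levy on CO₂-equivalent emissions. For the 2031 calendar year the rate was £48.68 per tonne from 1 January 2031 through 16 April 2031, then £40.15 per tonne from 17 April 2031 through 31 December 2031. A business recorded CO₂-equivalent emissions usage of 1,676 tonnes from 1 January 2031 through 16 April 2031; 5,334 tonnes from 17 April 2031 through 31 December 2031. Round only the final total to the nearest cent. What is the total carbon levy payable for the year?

1 January – 16 April 2031: 1,676 tonnes at £48.68/tonne → £81,587.68
17 April – 31 December 2031: 5,334 tonnes at £40.15/tonne → £214,160.10

£295,747.78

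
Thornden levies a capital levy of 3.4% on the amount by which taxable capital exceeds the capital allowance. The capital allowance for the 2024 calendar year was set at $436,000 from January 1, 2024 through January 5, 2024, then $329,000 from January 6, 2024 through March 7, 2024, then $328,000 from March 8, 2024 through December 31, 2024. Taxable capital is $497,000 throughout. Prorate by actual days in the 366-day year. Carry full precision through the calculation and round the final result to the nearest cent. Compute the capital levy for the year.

$5,690.08

January 1 – January 5, 2024: 5 days, exemption $436,000 → ($497,000 − $436,000) × 3.4% × 5/366 = $28.3333
January 6 – March 7, 2024: 62 days, exemption $329,000 → ($497,000 − $329,000) × 3.4% × 62/366 = $967.6066
March 8 – December 31, 2024: 299 days, exemption $328,000 → ($497,000 − $328,000) × 3.4% × 299/366 = $4,694.1366
Total = $5,690.0765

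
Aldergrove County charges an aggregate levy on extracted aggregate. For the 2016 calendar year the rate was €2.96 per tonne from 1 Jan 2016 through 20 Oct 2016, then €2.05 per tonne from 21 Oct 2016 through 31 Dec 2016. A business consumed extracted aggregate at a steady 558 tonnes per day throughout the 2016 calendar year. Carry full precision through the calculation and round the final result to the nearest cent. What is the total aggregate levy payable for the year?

€567954.72

1 Jan – 20 Oct 2016: 294 days × 558 tonnes/day = 164,052 tonnes at €2.96/tonne → €485593.92
21 Oct – 31 Dec 2016: 72 days × 558 tonnes/day = 40,176 tonnes at €2.05/tonne → €82360.80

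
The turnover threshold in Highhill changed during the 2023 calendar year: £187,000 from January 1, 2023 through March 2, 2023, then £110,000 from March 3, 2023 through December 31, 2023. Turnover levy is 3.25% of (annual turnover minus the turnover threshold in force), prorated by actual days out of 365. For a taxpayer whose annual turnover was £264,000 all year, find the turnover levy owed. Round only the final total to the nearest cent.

£4,586.77

January 1 – March 2, 2023: 61 days, exemption £187,000 → (£264,000 − £187,000) × 3.25% × 61/365 = £418.2260
March 3 – December 31, 2023: 304 days, exemption £110,000 → (£264,000 − £110,000) × 3.25% × 304/365 = £4,168.5479
Total = £4,586.7740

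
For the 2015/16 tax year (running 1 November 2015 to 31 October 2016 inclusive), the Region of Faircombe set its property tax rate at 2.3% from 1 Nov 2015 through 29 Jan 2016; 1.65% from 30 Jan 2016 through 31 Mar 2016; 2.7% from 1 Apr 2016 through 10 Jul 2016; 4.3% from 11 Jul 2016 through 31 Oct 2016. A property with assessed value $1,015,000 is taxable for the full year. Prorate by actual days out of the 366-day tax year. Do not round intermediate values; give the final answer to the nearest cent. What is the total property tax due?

1 Nov 2015 – 29 Jan 2016: 90 days at 2.3% → $1,015,000 × 2.3% × 90/366 = $5,740.5738
30 Jan – 31 Mar 2016: 62 days at 1.65% → $1,015,000 × 1.65% × 62/366 = $2,837.0082
1 Apr – 10 Jul 2016: 101 days at 2.7% → $1,015,000 × 2.7% × 101/366 = $7,562.5820
11 Jul – 31 Oct 2016: 113 days at 4.3% → $1,015,000 × 4.3% × 113/366 = $13,475.0956
Total = $29,615.2596

$29,615.26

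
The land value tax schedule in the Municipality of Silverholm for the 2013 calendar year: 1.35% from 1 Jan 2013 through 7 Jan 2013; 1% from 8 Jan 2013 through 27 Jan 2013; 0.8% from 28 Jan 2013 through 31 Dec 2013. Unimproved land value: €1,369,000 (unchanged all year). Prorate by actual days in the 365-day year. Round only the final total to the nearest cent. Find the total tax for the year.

€11,246.43

1 Jan – 7 Jan 2013: 7 days at 1.35% → €1,369,000 × 1.35% × 7/365 = €354.4397
8 Jan – 27 Jan 2013: 20 days at 1% → €1,369,000 × 1% × 20/365 = €750.1370
28 Jan – 31 Dec 2013: 338 days at 0.8% → €1,369,000 × 0.8% × 338/365 = €10,141.8521
Total = €11,246.4288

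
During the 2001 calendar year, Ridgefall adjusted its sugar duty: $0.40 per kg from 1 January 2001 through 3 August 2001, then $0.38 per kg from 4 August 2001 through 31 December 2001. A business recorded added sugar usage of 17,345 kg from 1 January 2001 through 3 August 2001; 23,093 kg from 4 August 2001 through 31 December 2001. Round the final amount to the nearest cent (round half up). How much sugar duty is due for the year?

1 January – 3 August 2001: 17,345 kg at $0.40/kg → $6938.00
4 August – 31 December 2001: 23,093 kg at $0.38/kg → $8775.34

$15713.34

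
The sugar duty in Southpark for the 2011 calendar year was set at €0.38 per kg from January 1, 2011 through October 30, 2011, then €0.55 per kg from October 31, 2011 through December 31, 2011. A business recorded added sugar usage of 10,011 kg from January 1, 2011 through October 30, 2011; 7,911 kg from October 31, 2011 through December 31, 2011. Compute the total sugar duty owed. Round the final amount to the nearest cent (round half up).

January 1 – October 30, 2011: 10,011 kg at €0.38/kg → €3,804.18
October 31 – December 31, 2011: 7,911 kg at €0.55/kg → €4,351.05

€8,155.23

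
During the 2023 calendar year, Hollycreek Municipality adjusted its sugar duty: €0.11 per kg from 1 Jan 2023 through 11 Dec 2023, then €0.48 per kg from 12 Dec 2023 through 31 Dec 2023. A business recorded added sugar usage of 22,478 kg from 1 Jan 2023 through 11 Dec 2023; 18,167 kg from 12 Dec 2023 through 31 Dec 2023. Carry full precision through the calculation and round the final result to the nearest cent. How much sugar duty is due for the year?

€11,192.74

1 Jan – 11 Dec 2023: 22,478 kg at €0.11/kg → €2,472.58
12 Dec – 31 Dec 2023: 18,167 kg at €0.48/kg → €8,720.16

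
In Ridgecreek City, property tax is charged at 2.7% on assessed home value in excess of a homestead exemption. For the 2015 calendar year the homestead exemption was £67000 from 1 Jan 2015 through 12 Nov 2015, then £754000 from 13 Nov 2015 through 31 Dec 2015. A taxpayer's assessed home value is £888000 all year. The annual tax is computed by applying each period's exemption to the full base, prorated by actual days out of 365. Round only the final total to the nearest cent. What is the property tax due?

1 Jan – 12 Nov 2015: 316 days, exemption £67000 → (£888000 − £67000) × 2.7% × 316/365 = £19191.1562
13 Nov – 31 Dec 2015: 49 days, exemption £754000 → (£888000 − £754000) × 2.7% × 49/365 = £485.7041
Total = £19676.8603

£19676.86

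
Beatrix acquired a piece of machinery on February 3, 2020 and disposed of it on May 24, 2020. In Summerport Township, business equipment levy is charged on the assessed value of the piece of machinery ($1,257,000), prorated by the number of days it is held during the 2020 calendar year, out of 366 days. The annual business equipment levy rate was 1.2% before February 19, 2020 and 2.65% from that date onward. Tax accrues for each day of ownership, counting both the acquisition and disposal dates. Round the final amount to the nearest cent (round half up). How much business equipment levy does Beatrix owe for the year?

$9,396.59

February 3 – February 18, 2020: 16 days at 1.2% → $1,257,000 × 1.2% × 16/366 = $659.4098
February 19 – May 24, 2020: 96 days at 2.65% → $1,257,000 × 2.65% × 96/366 = $8,737.1803
Total = $9,396.5902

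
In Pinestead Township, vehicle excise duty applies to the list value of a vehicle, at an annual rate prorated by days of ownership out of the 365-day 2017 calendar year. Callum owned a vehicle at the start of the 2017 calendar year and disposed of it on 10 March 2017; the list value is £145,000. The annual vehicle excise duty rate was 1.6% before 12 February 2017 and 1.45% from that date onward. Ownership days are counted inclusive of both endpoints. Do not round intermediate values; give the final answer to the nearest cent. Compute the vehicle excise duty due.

£422.49

1 January – 11 February 2017: 42 days at 1.6% → £145,000 × 1.6% × 42/365 = £266.9589
12 February – 10 March 2017: 27 days at 1.45% → £145,000 × 1.45% × 27/365 = £155.5274
Total = £422.4863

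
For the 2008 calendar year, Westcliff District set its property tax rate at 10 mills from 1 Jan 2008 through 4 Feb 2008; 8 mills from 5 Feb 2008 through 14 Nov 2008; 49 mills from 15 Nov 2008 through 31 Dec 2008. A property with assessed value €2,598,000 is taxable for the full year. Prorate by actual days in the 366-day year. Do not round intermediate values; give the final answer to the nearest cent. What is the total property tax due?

1 Jan – 4 Feb 2008: 35 days at 10 mills → €2,598,000 × 1% × 35/366 = €2,484.4262
5 Feb – 14 Nov 2008: 284 days at 8 mills → €2,598,000 × 0.8% × 284/366 = €16,127.4754
15 Nov – 31 Dec 2008: 47 days at 49 mills → €2,598,000 × 4.9% × 47/366 = €16,347.5246
Total = €34,959.4262

€34,959.43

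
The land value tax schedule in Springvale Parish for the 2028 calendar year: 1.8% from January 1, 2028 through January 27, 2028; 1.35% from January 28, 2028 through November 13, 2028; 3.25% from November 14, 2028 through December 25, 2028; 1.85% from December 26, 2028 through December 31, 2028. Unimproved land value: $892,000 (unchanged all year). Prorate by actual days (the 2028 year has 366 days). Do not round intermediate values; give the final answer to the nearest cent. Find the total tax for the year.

January 1 – January 27, 2028: 27 days at 1.8% → $892,000 × 1.8% × 27/366 = $1,184.4590
January 28 – November 13, 2028: 291 days at 1.35% → $892,000 × 1.35% × 291/366 = $9,574.3770
November 14 – December 25, 2028: 42 days at 3.25% → $892,000 × 3.25% × 42/366 = $3,326.7213
December 26 – December 31, 2028: 6 days at 1.85% → $892,000 × 1.85% × 6/366 = $270.5246
Total = $14,356.0820

$14,356.08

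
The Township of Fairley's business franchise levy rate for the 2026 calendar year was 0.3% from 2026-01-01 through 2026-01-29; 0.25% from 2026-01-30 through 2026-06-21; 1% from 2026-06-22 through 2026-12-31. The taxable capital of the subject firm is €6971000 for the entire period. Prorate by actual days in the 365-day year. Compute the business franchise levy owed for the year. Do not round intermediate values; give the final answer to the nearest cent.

€45349.70

2026-01-01 to 2026-01-29: 29 days at 0.3% → €6971000 × 0.3% × 29/365 = €1661.5808
2026-01-30 to 2026-06-21: 143 days at 0.25% → €6971000 × 0.25% × 143/365 = €6827.7603
2026-06-22 to 2026-12-31: 193 days at 1% → €6971000 × 1% × 193/365 = €36860.3562
Total = €45349.6973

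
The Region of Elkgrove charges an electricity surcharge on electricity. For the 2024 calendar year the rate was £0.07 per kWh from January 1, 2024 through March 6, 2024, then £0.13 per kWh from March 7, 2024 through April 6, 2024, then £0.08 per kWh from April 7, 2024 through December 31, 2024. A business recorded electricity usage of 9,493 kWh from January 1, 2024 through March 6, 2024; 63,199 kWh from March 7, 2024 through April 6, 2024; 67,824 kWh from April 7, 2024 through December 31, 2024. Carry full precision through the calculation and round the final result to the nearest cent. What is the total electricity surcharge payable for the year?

£14,306.30

January 1 – March 6, 2024: 9,493 kWh at £0.07/kWh → £664.51
March 7 – April 6, 2024: 63,199 kWh at £0.13/kWh → £8,215.87
April 7 – December 31, 2024: 67,824 kWh at £0.08/kWh → £5,425.92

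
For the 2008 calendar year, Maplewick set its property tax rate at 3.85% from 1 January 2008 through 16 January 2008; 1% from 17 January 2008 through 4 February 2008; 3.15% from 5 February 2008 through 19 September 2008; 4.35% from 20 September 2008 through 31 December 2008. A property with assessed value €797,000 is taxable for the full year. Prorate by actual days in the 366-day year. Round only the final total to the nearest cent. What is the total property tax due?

€27,151.35

1 January – 16 January 2008: 16 days at 3.85% → €797,000 × 3.85% × 16/366 = €1,341.3989
17 January – 4 February 2008: 19 days at 1% → €797,000 × 1% × 19/366 = €413.7432
5 February – 19 September 2008: 228 days at 3.15% → €797,000 × 3.15% × 228/366 = €15,639.4918
20 September – 31 December 2008: 103 days at 4.35% → €797,000 × 4.35% × 103/366 = €9,756.7172
Total = €27,151.3511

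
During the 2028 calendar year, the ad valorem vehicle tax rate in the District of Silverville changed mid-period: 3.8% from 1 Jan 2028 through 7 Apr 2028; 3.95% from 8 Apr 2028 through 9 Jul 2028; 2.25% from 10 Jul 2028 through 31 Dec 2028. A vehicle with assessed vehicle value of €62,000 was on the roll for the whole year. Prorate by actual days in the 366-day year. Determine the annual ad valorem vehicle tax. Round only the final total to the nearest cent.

€1,920.14

1 Jan – 7 Apr 2028: 98 days at 3.8% → €62,000 × 3.8% × 98/366 = €630.8415
8 Apr – 9 Jul 2028: 93 days at 3.95% → €62,000 × 3.95% × 93/366 = €622.2869
10 Jul – 31 Dec 2028: 175 days at 2.25% → €62,000 × 2.25% × 175/366 = €667.0082
Total = €1,920.1366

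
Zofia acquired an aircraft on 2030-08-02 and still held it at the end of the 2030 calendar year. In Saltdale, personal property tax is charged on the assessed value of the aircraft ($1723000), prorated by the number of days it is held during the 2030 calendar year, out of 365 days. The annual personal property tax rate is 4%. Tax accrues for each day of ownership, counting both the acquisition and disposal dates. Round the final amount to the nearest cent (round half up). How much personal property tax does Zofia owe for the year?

$28700.93

Days held (2030-08-02 to 2030-12-31): 152 out of 365
Tax = $1723000 × 4% × 152/365 = $28700.9315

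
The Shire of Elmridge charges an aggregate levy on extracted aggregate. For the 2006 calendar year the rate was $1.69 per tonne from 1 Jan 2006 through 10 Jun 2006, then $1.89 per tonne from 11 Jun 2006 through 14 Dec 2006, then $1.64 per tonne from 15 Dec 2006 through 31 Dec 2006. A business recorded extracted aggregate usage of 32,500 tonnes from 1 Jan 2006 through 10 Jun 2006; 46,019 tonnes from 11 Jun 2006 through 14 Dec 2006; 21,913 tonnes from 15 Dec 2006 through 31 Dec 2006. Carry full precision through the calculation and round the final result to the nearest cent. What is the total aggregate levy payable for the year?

$177,838.23

1 Jan – 10 Jun 2006: 32,500 tonnes at $1.69/tonne → $54,925.00
11 Jun – 14 Dec 2006: 46,019 tonnes at $1.89/tonne → $86,975.91
15 Dec – 31 Dec 2006: 21,913 tonnes at $1.64/tonne → $35,937.32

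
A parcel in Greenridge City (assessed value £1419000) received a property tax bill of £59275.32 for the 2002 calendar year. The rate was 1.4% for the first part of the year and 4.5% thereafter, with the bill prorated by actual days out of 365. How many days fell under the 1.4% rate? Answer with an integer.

Let d = days at the first rate; then 365 − d days at the second rate.
£1419000 × [1.4%·d + 4.5%·(365−d)] / 365 = £59275.32
Solving gives d = 38, so the new rate took effect on 8 February 2002.

38 days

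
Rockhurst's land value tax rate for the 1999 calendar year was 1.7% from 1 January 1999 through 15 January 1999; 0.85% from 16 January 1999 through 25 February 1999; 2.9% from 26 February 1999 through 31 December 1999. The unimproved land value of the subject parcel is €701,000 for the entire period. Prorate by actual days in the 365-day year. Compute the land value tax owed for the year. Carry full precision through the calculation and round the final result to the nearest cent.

€18,369.08

1 January – 15 January 1999: 15 days at 1.7% → €701,000 × 1.7% × 15/365 = €489.7397
16 January – 25 February 1999: 41 days at 0.85% → €701,000 × 0.85% × 41/365 = €669.3110
26 February – 31 December 1999: 309 days at 2.9% → €701,000 × 2.9% × 309/365 = €17,210.0301
Total = €18,369.0808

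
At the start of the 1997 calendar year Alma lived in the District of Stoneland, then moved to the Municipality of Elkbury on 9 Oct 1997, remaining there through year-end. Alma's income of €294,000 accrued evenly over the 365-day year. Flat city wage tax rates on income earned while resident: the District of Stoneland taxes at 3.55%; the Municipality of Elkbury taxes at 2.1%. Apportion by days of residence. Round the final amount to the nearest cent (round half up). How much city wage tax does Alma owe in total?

The District of Stoneland, 1 Jan – 8 Oct 1997: 281 days → €294,000 × 3.55% × 281/365 = €8,035.0603
The Municipality of Elkbury, 9 Oct – 31 Dec 1997: 84 days → €294,000 × 2.1% × 84/365 = €1,420.8658
Total = €9,455.9260

€9,455.93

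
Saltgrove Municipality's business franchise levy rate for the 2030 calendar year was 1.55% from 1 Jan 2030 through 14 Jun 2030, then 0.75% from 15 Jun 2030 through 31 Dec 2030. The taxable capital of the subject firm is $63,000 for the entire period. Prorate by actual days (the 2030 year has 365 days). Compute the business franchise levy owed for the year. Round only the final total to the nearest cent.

$700.34

1 Jan – 14 Jun 2030: 165 days at 1.55% → $63,000 × 1.55% × 165/365 = $441.4315
15 Jun – 31 Dec 2030: 200 days at 0.75% → $63,000 × 0.75% × 200/365 = $258.9041
Total = $700.3356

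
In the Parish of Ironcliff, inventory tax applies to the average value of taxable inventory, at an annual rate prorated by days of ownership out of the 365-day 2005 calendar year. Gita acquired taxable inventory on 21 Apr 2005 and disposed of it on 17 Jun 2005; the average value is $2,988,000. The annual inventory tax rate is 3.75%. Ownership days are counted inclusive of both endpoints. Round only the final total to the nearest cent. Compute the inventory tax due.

$17,805.21

Days held (21 Apr – 17 Jun 2005): 58 out of 365
Tax = $2,988,000 × 3.75% × 58/365 = $17,805.2055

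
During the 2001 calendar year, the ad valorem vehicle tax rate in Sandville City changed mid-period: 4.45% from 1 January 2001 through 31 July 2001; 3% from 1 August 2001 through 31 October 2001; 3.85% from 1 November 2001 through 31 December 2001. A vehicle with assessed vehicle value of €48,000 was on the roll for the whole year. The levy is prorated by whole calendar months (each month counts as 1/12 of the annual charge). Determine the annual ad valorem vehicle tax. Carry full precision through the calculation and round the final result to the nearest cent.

1 January – 31 July 2001: 7 months at 4.45% → €48,000 × 4.45% × 7/12 = €1,246.0000
1 August – 31 October 2001: 3 months at 3% → €48,000 × 3% × 3/12 = €360.0000
1 November – 31 December 2001: 2 months at 3.85% → €48,000 × 3.85% × 2/12 = €308.0000
Total = €1,914.0000

€1,914.00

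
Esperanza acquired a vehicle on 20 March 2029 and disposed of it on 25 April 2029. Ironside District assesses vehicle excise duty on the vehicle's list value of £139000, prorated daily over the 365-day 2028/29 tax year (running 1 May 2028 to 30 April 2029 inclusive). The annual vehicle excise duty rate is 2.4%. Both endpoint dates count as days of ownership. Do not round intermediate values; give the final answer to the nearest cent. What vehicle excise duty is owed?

£338.17

Days held (20 March – 25 April 2029): 37 out of 365
Tax = £139000 × 2.4% × 37/365 = £338.1699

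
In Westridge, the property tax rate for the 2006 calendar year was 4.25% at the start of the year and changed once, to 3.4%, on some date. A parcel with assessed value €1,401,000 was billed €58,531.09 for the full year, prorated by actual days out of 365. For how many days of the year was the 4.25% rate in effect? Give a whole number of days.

334 days

Let d = days at the first rate; then 365 − d days at the second rate.
€1,401,000 × [4.25%·d + 3.4%·(365−d)] / 365 = €58,531.09
Solving gives d = 334, so the new rate took effect on 1 December 2006.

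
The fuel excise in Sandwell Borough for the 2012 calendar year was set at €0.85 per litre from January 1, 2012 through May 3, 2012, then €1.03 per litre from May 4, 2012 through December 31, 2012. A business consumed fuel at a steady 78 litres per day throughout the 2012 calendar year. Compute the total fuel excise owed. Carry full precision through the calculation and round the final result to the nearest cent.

January 1 – May 3, 2012: 124 days × 78 litres/day = 9,672 litres at €0.85/litre → €8221.20
May 4 – December 31, 2012: 242 days × 78 litres/day = 18,876 litres at €1.03/litre → €19442.28

€27663.48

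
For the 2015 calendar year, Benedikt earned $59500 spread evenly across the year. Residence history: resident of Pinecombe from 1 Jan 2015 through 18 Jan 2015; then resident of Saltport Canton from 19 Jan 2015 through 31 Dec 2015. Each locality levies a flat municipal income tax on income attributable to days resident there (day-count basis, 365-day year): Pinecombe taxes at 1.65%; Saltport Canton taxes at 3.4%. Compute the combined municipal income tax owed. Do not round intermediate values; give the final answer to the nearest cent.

$1971.65

Pinecombe, 1 Jan – 18 Jan 2015: 18 days → $59500 × 1.65% × 18/365 = $48.4151
Saltport Canton, 19 Jan – 31 Dec 2015: 347 days → $59500 × 3.4% × 347/365 = $1923.2356
Total = $1971.6507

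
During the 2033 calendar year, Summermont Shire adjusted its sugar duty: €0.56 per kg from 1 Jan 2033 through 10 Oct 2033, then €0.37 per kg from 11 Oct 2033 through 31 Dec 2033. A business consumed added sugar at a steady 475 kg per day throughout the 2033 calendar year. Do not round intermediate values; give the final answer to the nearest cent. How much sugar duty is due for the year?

€89,689.50

1 Jan – 10 Oct 2033: 283 days × 475 kg/day = 134,425 kg at €0.56/kg → €75,278.00
11 Oct – 31 Dec 2033: 82 days × 475 kg/day = 38,950 kg at €0.37/kg → €14,411.50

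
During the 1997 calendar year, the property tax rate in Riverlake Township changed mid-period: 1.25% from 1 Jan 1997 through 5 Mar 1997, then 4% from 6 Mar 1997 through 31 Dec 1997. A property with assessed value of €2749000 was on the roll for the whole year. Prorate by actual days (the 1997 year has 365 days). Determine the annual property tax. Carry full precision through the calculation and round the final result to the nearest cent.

€96704.55

1 Jan – 5 Mar 1997: 64 days at 1.25% → €2749000 × 1.25% × 64/365 = €6025.2055
6 Mar – 31 Dec 1997: 301 days at 4% → €2749000 × 4% × 301/365 = €90679.3425
Total = €96704.5479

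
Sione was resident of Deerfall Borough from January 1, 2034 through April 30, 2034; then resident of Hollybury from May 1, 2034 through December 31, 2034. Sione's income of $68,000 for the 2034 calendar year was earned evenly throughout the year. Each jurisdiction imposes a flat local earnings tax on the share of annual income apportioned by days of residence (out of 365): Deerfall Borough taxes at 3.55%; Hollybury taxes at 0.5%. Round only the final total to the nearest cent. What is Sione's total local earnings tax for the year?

Deerfall Borough, January 1 – April 30, 2034: 120 days → $68,000 × 3.55% × 120/365 = $793.6438
Hollybury, May 1 – December 31, 2034: 245 days → $68,000 × 0.5% × 245/365 = $228.2192
Total = $1,021.8630

$1,021.86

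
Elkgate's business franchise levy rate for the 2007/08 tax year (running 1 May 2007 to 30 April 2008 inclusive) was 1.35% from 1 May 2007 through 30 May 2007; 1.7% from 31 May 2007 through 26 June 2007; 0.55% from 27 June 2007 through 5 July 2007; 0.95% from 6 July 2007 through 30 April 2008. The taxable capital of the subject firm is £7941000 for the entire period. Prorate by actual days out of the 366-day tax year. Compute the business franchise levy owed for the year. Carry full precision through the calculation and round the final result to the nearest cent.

£81655.61

1 May – 30 May 2007: 30 days at 1.35% → £7941000 × 1.35% × 30/366 = £8787.1721
31 May – 26 June 2007: 27 days at 1.7% → £7941000 × 1.7% × 27/366 = £9958.7951
27 June – 5 July 2007: 9 days at 0.55% → £7941000 × 0.55% × 9/366 = £1073.9877
6 July 2007 – 30 April 2008: 300 days at 0.95% → £7941000 × 0.95% × 300/366 = £61835.6557
Total = £81655.6107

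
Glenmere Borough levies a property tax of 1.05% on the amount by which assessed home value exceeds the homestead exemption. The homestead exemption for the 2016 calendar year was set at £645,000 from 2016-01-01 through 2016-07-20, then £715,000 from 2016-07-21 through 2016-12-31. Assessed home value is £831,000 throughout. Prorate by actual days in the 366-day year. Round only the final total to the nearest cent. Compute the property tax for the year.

£1,623.66

2016-01-01 to 2016-07-20: 202 days, exemption £645,000 → (£831,000 − £645,000) × 1.05% × 202/366 = £1,077.8852
2016-07-21 to 2016-12-31: 164 days, exemption £715,000 → (£831,000 − £715,000) × 1.05% × 164/366 = £545.7705
Total = £1,623.6557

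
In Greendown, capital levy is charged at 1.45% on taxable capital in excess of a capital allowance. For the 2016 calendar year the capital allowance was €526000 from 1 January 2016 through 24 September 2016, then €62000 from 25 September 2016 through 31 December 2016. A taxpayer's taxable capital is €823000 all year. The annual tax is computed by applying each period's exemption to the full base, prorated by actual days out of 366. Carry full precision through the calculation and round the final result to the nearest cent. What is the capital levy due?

€6107.99

1 January – 24 September 2016: 268 days, exemption €526000 → (€823000 − €526000) × 1.45% × 268/366 = €3153.3934
25 September – 31 December 2016: 98 days, exemption €62000 → (€823000 − €62000) × 1.45% × 98/366 = €2954.5929
Total = €6107.9863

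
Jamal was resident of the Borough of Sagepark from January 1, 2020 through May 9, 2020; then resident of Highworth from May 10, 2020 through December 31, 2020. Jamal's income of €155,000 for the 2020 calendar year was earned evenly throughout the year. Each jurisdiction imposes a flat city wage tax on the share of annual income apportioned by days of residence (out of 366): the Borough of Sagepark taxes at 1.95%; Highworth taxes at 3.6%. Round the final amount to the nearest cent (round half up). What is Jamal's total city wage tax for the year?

The Borough of Sagepark, January 1 – May 9, 2020: 130 days → €155,000 × 1.95% × 130/366 = €1,073.5656
Highworth, May 10 – December 31, 2020: 236 days → €155,000 × 3.6% × 236/366 = €3,598.0328
Total = €4,671.5984

€4,671.60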